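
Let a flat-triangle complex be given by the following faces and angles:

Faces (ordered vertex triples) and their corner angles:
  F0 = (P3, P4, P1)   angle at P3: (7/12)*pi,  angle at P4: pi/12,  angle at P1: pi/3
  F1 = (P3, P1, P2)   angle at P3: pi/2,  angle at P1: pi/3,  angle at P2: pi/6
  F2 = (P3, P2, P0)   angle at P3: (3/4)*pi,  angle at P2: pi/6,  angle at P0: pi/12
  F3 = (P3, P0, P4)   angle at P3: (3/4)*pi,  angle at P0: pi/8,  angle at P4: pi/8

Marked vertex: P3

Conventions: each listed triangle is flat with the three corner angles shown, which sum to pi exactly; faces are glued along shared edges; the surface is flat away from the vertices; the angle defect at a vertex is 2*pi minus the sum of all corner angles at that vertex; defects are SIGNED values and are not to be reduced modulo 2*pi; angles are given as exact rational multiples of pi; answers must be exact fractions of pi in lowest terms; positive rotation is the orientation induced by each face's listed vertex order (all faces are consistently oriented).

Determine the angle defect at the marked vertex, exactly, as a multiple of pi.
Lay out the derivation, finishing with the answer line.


Sum of corner angles at P3: (31/12)*pi
defect = 2*pi - (31/12)*pi

Answer: defect(P3) = (-7/12)*pi


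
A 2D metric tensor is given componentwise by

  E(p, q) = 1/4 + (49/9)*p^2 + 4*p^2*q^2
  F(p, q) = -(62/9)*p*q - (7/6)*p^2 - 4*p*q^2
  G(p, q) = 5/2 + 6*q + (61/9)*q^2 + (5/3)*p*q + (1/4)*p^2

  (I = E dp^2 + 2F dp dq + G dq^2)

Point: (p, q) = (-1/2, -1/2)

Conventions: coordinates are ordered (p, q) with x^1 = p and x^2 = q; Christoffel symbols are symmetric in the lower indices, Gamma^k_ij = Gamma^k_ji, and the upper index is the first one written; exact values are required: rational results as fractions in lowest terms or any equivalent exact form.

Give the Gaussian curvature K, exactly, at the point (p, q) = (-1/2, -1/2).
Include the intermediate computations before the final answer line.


E = 67/36, F = -109/72, G = 241/144, EG - F^2 = 79/96 at the point
E_p = -58/9, E_q = -1, F_p = 65/18, F_q = 13/9, G_p = -13/12, G_q = -29/18
E_qq = 2, F_pq = -26/9, G_pp = 1/2
Using the Brioschi determinant formula for K from the metric derivatives:
M1 = [[-E_qq/2 + F_pq - G_pp/2, E_p/2, F_p - E_q/2], [F_q - G_p/2, E, F], [G_q/2, F, G]] = [[-149/36, -29/9, 37/9], [143/72, 67/36, -109/72], [-29/36, -109/72, 241/144]]; det M1 = -1829/648
M2 = [[0, E_q/2, G_p/2], [E_q/2, E, F], [G_p/2, F, G]] = [[0, -1/2, -13/24], [-1/2, 67/36, -109/72], [-13/24, -109/72, 241/144]]; det M2 = -37003/20736
det M1 - det M2 = -7175/6912; K = -7175/6912 / (79/96)^2 = -28700/18723

Answer: K = -28700/18723


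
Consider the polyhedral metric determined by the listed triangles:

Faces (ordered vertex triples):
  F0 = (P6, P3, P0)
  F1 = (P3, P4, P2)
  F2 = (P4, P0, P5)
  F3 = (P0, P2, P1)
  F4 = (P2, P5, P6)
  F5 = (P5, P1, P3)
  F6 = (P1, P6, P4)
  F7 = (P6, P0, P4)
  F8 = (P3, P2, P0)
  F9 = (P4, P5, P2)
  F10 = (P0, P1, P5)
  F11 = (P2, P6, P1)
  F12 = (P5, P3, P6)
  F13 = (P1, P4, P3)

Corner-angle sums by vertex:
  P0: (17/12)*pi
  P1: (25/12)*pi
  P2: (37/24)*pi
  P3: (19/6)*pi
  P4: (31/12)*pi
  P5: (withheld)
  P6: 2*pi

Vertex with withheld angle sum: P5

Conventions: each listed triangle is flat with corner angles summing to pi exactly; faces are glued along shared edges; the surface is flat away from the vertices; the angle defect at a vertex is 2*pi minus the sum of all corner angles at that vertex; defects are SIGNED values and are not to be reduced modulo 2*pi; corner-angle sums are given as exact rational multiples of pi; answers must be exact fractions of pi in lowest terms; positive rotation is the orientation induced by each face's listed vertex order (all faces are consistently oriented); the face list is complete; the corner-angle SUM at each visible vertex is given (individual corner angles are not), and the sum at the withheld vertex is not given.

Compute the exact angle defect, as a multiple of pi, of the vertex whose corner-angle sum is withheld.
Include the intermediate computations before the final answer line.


V = 7, E = 21, F = 14; chi = V - E + F = 0
Gauss-Bonnet: total defect = 2*pi*chi = 0; visible defects sum to (-19/24)*pi

Answer: defect(P5) = (19/24)*pi


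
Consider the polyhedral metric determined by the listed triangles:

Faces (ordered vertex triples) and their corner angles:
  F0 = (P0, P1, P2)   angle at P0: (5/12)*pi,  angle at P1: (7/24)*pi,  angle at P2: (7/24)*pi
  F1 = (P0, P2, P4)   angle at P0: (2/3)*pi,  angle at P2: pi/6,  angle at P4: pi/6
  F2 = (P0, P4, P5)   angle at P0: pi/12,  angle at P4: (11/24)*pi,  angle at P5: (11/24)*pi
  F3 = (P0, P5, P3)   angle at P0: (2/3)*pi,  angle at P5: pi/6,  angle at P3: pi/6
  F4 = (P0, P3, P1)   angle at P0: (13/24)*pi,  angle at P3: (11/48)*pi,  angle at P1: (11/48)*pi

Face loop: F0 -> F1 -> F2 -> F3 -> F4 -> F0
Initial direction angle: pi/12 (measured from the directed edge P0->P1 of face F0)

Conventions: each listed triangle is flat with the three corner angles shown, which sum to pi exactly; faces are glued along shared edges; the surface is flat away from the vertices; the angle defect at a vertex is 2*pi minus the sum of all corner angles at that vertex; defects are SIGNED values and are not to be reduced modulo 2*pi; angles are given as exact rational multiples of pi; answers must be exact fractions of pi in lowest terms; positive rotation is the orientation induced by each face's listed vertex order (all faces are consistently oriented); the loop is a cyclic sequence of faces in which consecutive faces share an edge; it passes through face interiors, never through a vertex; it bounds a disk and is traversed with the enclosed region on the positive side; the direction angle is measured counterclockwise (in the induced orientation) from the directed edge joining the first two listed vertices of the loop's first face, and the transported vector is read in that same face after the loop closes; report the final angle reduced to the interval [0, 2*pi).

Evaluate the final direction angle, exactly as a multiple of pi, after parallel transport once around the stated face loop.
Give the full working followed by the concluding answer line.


enclosed vertex P0: corner angles sum to (19/8)*pi, defect = 2*pi - (19/8)*pi = (-3/8)*pi
transport around the loop rotates by the sum of enclosed defects; add to the initial angle mod 2*pi
final angle = pi/12 - (3/8)*pi = (41/24)*pi (mod 2*pi)

Answer: final direction angle = (41/24)*pi


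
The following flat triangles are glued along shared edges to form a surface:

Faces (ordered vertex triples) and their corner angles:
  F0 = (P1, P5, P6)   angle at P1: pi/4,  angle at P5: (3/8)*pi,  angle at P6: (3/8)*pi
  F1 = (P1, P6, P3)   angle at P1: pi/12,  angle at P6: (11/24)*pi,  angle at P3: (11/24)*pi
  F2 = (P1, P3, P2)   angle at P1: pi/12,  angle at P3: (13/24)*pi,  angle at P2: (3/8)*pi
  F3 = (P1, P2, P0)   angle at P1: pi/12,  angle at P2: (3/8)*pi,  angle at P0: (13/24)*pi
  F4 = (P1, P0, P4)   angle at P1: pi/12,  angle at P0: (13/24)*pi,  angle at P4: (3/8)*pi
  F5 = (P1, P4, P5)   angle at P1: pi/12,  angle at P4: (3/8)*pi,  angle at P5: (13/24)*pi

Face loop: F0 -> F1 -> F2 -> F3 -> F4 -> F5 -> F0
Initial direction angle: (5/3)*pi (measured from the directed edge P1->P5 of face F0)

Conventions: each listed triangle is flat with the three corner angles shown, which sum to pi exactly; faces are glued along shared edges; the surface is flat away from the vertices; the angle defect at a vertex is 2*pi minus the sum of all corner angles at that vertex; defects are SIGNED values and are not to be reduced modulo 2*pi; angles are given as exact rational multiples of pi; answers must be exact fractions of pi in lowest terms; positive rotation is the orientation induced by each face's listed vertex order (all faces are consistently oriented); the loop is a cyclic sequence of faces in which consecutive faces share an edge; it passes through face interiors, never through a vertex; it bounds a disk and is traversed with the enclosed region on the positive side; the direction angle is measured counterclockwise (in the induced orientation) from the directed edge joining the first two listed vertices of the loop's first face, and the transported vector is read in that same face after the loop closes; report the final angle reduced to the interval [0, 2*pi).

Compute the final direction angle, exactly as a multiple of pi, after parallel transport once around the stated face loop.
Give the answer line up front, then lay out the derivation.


Answer: final direction angle = pi

enclosed vertex P1: corner angles sum to (2/3)*pi, defect = 2*pi - (2/3)*pi = (4/3)*pi
the rotation equals the total enclosed defect, so the final angle is initial + defects (mod 2*pi)
final angle = (5/3)*pi + (4/3)*pi = pi (mod 2*pi)


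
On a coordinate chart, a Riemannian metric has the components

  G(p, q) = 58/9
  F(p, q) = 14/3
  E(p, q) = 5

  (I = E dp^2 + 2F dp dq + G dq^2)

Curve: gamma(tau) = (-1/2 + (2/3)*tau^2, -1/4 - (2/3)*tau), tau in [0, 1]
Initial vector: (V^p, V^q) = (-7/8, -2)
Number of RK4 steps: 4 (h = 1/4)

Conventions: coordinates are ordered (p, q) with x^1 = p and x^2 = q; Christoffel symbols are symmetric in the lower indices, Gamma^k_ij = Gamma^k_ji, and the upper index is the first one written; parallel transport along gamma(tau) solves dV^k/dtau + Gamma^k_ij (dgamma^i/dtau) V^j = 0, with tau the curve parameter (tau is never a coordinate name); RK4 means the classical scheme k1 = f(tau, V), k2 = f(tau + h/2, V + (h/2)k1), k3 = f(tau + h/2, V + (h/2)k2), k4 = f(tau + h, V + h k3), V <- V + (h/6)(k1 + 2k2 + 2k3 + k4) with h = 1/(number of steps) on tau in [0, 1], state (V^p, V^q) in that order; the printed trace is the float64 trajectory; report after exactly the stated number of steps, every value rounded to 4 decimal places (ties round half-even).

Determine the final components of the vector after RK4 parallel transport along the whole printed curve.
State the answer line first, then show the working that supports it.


Answer: V^p = -0.8750, V^q = -2.0000

gamma'(tau) = ((4/3)*tau, -2/3); f(tau, V)^k = -Gamma^k_ij(gamma(tau)) gamma'^i(tau) V^j; h = 1/4; intermediate values shown to 6 dp
curve data and Christoffel symbols at the stage parameters:
  tau = 0.000000: gamma = (-0.500000, -0.250000), gamma' = (0.000000, -0.666667); Gamma_ppp = 0.000000, Gamma_ppq = 0.000000, Gamma_pqq = 0.000000, Gamma_qpp = 0.000000, Gamma_qpq = 0.000000, Gamma_qqq = 0.000000
  tau = 0.125000: gamma = (-0.489583, -0.333333), gamma' = (0.166667, -0.666667); Gamma_ppp = 0.000000, Gamma_ppq = 0.000000, Gamma_pqq = 0.000000, Gamma_qpp = 0.000000, Gamma_qpq = 0.000000, Gamma_qqq = 0.000000
  tau = 0.250000: gamma = (-0.458333, -0.416667), gamma' = (0.333333, -0.666667); Gamma_ppp = 0.000000, Gamma_ppq = 0.000000, Gamma_pqq = 0.000000, Gamma_qpp = 0.000000, Gamma_qpq = 0.000000, Gamma_qqq = 0.000000
  tau = 0.375000: gamma = (-0.406250, -0.500000), gamma' = (0.500000, -0.666667); Gamma_ppp = 0.000000, Gamma_ppq = 0.000000, Gamma_pqq = 0.000000, Gamma_qpp = 0.000000, Gamma_qpq = 0.000000, Gamma_qqq = 0.000000
  tau = 0.500000: gamma = (-0.333333, -0.583333), gamma' = (0.666667, -0.666667); Gamma_ppp = 0.000000, Gamma_ppq = 0.000000, Gamma_pqq = 0.000000, Gamma_qpp = 0.000000, Gamma_qpq = 0.000000, Gamma_qqq = 0.000000
  tau = 0.625000: gamma = (-0.239583, -0.666667), gamma' = (0.833333, -0.666667); Gamma_ppp = 0.000000, Gamma_ppq = 0.000000, Gamma_pqq = 0.000000, Gamma_qpp = 0.000000, Gamma_qpq = 0.000000, Gamma_qqq = 0.000000
  tau = 0.750000: gamma = (-0.125000, -0.750000), gamma' = (1.000000, -0.666667); Gamma_ppp = 0.000000, Gamma_ppq = 0.000000, Gamma_pqq = 0.000000, Gamma_qpp = 0.000000, Gamma_qpq = 0.000000, Gamma_qqq = 0.000000
  tau = 0.875000: gamma = (0.010417, -0.833333), gamma' = (1.166667, -0.666667); Gamma_ppp = 0.000000, Gamma_ppq = 0.000000, Gamma_pqq = 0.000000, Gamma_qpp = 0.000000, Gamma_qpq = 0.000000, Gamma_qqq = 0.000000
  tau = 1.000000: gamma = (0.166667, -0.916667), gamma' = (1.333333, -0.666667); Gamma_ppp = 0.000000, Gamma_ppq = 0.000000, Gamma_pqq = 0.000000, Gamma_qpp = 0.000000, Gamma_qpq = 0.000000, Gamma_qqq = 0.000000
step 0: V^p = -0.8750, V^q = -2.0000
step 1: k1 = (0.000000, 0.000000), k2 = (0.000000, 0.000000), k3 = (0.000000, 0.000000), k4 = (0.000000, 0.000000); V <- V + (h/6)(k1 + 2k2 + 2k3 + k4): V^p = -0.8750, V^q = -2.0000
step 2: k1 = (0.000000, 0.000000), k2 = (0.000000, 0.000000), k3 = (0.000000, 0.000000), k4 = (0.000000, 0.000000); V <- V + (h/6)(k1 + 2k2 + 2k3 + k4): V^p = -0.8750, V^q = -2.0000
step 3: k1 = (0.000000, 0.000000), k2 = (0.000000, 0.000000), k3 = (0.000000, 0.000000), k4 = (0.000000, 0.000000); V <- V + (h/6)(k1 + 2k2 + 2k3 + k4): V^p = -0.8750, V^q = -2.0000
step 4: k1 = (0.000000, 0.000000), k2 = (0.000000, 0.000000), k3 = (0.000000, 0.000000), k4 = (0.000000, 0.000000); V <- V + (h/6)(k1 + 2k2 + 2k3 + k4): V^p = -0.8750, V^q = -2.0000


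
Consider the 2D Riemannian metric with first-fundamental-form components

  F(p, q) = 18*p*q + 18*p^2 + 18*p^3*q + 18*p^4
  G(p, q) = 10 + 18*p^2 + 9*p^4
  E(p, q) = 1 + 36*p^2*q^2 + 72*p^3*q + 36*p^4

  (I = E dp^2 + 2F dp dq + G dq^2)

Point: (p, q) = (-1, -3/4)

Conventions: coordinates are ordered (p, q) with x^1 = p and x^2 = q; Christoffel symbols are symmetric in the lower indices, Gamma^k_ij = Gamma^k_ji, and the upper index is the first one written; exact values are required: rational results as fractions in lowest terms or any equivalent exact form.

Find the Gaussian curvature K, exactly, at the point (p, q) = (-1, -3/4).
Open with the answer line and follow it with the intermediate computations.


Answer: K = -576/346921

E = 445/4, F = 63, G = 37, EG - F^2 = 589/4 at the point
E_p = -693/2, E_q = -126, F_p = -162, F_q = -36, G_p = -72, G_q = 0
E_qq = 72, F_pq = 72, G_pp = 144
By Brioschi, K is (det M1 - det M2) divided by (EG - F^2) squared.
M1 = [[-E_qq/2 + F_pq - G_pp/2, E_p/2, F_p - E_q/2], [F_q - G_p/2, E, F], [G_q/2, F, G]] = [[-36, -693/4, -99], [0, 445/4, 63], [0, 63, 37]]; det M1 = -5301
M2 = [[0, E_q/2, G_p/2], [E_q/2, E, F], [G_p/2, F, G]] = [[0, -63, -36], [-63, 445/4, 63], [-36, 63, 37]]; det M2 = -5265
det M1 - det M2 = -36; K = -36 / (589/4)^2 = -576/346921


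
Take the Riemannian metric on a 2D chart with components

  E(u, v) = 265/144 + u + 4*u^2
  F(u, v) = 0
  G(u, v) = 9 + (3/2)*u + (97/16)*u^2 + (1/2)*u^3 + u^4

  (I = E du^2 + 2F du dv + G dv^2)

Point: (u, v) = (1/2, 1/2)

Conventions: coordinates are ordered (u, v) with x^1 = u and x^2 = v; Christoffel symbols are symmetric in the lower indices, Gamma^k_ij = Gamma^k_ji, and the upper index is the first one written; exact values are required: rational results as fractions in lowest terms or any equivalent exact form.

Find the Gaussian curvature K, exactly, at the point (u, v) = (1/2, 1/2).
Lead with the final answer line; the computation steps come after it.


Answer: K = -65536/694083

E = 481/144, F = 0, G = 729/64, EG - F^2 = 38961/1024 at the point
E_u = 5, E_v = 0, F_u = 0, F_v = 0, G_u = 135/16, G_v = 0
E_vv = 0, F_uv = 0, G_uu = 133/8
Brioschi: K = (det M1 - det M2) / (EG - F^2)^2 with the standard first/second-derivative matrices M1, M2.
M1 = [[-E_vv/2 + F_uv - G_uu/2, E_u/2, F_u - E_v/2], [F_v - G_u/2, E, F], [G_v/2, F, G]] = [[-133/16, 5/2, 0], [-135/32, 481/144, 0], [0, 0, 729/64]]; det M1 = -3213513/16384
M2 = [[0, E_v/2, G_u/2], [E_v/2, E, F], [G_u/2, F, G]] = [[0, 0, 135/32], [0, 481/144, 0], [135/32, 0, 729/64]]; det M2 = -974025/16384
det M1 - det M2 = -2187/16; K = -2187/16 / (38961/1024)^2 = -65536/694083


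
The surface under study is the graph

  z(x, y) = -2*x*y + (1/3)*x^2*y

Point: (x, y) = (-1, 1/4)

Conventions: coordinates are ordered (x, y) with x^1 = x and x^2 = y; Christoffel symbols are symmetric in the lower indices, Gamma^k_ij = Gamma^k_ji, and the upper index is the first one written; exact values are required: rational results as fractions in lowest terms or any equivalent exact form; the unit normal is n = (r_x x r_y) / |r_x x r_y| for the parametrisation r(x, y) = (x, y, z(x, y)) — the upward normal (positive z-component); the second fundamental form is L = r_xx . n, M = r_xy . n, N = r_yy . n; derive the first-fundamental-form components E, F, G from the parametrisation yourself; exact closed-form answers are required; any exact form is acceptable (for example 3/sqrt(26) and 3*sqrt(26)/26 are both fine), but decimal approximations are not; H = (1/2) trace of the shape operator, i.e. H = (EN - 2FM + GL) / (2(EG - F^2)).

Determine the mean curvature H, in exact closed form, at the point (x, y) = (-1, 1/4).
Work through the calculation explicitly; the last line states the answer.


z_x = -2/3, z_y = 7/3, z_xx = 1/6, z_xy = -8/3, z_yy = 0
E = 13/9, F = -14/9, G = 58/9; answer radicand W^2 = 62/9
unnormalised second-form numerators: l = 1/6, m = -8/3, n = 0; L = l/sqrt(62/9), and similarly M = m/sqrt(W^2), N = n/sqrt(W^2)
H = (E*n - 2*F*m + G*l) / (2*(EG - F^2)*sqrt(W^2)); E*n - 2*F*m + G*l = -65/9, EG - F^2 = 62/9, so H = (-65/124)/sqrt(62/9)

Answer: H = -195*sqrt(62)/7688


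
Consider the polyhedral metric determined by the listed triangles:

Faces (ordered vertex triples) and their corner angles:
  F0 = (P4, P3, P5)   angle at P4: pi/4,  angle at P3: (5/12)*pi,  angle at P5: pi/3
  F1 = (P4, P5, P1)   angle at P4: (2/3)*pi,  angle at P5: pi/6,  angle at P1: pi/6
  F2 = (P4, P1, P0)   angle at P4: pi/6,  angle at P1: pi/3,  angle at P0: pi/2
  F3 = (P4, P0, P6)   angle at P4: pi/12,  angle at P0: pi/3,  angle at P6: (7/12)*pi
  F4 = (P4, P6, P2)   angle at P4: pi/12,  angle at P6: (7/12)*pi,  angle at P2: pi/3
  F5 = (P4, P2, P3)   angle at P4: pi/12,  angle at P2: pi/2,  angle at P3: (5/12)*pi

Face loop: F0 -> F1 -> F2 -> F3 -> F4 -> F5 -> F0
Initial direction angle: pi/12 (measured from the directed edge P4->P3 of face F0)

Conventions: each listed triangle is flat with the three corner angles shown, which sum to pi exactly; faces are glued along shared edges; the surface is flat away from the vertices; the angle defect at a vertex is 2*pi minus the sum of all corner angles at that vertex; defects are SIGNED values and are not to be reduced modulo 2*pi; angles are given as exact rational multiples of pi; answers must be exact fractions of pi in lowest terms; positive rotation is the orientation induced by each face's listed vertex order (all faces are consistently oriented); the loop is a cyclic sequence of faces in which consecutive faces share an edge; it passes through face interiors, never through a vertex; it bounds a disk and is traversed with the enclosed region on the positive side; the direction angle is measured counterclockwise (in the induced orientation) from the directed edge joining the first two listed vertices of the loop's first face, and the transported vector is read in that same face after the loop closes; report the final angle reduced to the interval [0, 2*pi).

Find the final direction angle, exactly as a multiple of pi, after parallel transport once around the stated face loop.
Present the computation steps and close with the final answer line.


enclosed vertex P4: corner angles sum to (4/3)*pi, defect = 2*pi - (4/3)*pi = (2/3)*pi
final direction = starting direction + enclosed defect total, reduced mod 2*pi (induced orientation)
final angle = pi/12 + (2/3)*pi = (3/4)*pi (mod 2*pi)

Answer: final direction angle = (3/4)*pi


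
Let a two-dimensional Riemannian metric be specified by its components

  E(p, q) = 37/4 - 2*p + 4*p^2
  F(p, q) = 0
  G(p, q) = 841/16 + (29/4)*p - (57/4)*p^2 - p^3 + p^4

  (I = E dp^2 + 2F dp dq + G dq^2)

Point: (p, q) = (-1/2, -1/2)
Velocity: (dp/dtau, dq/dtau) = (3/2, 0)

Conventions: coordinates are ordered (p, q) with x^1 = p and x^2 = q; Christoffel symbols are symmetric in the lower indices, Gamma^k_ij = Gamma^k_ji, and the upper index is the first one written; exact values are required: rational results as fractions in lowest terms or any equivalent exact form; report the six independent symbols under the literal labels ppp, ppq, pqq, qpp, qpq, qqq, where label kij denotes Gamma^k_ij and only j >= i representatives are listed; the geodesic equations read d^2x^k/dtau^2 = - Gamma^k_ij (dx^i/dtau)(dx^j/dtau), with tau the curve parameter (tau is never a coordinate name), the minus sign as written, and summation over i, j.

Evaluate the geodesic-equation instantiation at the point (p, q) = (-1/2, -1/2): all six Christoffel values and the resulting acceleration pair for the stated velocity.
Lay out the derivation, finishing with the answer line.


E = 45/4, F = 0, G = 729/16 at the point
E_p = -6, E_q = 0, F_p = 0, F_q = 0, G_p = 81/4, G_q = 0
EG - F^2 = 32805/64;  g^inv = (64/32805) * [[729/16, 0], [0, 45/4]]
first-kind symbols [ij,l] = (1/2)(d_i g_jl + d_j g_il - d_l g_ij): [pp,p] = E_p/2 = -3, [pp,q] = F_p - E_q/2 = 0, [pq,p] = E_q/2 = 0, [pq,q] = G_p/2 = 81/8, [qq,p] = F_q - G_p/2 = -81/8, [qq,q] = G_q/2 = 0
Gamma^p_ij = (G*[ij,p] - F*[ij,q])/(EG - F^2), Gamma^q_ij = (E*[ij,q] - F*[ij,p])/(EG - F^2)
Gamma_ppp = -4/15, Gamma_ppq = 0, Gamma_pqq = -9/10, Gamma_qpp = 0, Gamma_qpq = 2/9, Gamma_qqq = 0
d^2p/dtau^2 = -(Gamma_ppp*(3/2)^2 + 2*Gamma_ppq*(3/2)*(0) + Gamma_pqq*(0)^2) = 3/5
d^2q/dtau^2 = -(Gamma_qpp*(3/2)^2 + 2*Gamma_qpq*(3/2)*(0) + Gamma_qqq*(0)^2) = 0

Answer: Gamma_ppp = -4/15, Gamma_ppq = 0, Gamma_pqq = -9/10, Gamma_qpp = 0, Gamma_qpq = 2/9, Gamma_qqq = 0; accelerations (d^2p/dtau^2, d^2q/dtau^2) = (3/5, 0)


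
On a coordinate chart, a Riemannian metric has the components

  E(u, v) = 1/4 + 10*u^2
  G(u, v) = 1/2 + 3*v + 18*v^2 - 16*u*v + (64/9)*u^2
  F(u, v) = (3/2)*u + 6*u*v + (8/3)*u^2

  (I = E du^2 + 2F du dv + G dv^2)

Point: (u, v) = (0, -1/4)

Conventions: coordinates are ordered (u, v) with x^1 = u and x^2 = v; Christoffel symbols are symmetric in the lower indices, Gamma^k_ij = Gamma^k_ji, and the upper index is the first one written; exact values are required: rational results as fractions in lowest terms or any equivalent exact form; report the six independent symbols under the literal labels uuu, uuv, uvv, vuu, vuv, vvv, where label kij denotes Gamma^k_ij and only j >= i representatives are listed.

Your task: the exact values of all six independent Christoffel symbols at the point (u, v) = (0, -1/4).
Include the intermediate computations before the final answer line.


E = 1/4, F = 0, G = 7/8 at the point
E_u = 0, E_v = 0, F_u = 0, F_v = 0, G_u = 4, G_v = -6
EG - F^2 = 7/32;  g^inv = (32/7) * [[7/8, 0], [0, 1/4]]
first-kind symbols [ij,l] = (1/2)(d_i g_jl + d_j g_il - d_l g_ij): [uu,u] = E_u/2 = 0, [uu,v] = F_u - E_v/2 = 0, [uv,u] = E_v/2 = 0, [uv,v] = G_u/2 = 2, [vv,u] = F_v - G_u/2 = -2, [vv,v] = G_v/2 = -3
Gamma^u_ij = (G*[ij,u] - F*[ij,v])/(EG - F^2), Gamma^v_ij = (E*[ij,v] - F*[ij,u])/(EG - F^2)

Answer: Gamma_uuu = 0, Gamma_uuv = 0, Gamma_uvv = -8, Gamma_vuu = 0, Gamma_vuv = 16/7, Gamma_vvv = -24/7


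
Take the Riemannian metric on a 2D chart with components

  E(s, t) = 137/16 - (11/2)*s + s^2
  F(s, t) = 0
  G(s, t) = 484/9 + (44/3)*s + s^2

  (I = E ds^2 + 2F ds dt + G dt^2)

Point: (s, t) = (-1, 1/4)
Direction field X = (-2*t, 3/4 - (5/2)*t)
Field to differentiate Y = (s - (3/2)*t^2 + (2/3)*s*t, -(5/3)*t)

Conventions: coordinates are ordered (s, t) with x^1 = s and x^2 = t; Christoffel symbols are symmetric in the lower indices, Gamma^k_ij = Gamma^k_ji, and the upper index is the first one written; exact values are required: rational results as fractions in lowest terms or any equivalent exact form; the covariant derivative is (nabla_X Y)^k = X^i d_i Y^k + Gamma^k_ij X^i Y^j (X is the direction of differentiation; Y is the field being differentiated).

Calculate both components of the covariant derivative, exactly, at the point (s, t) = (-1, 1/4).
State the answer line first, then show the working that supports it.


Answer: (nabla_X Y)^s = -62149/69408, (nabla_X Y)^t = -2923/14592

E = 241/16, F = 0, G = 361/9 at the point
E_s = -15/2, E_t = 0, F_s = 0, F_t = 0, G_s = 38/3, G_t = 0
EG - F^2 = 87001/144;  g^inv = (144/87001) * [[361/9, 0], [0, 241/16]]
first-kind symbols [ij,l] = (1/2)(d_i g_jl + d_j g_il - d_l g_ij): [ss,s] = E_s/2 = -15/4, [ss,t] = F_s - E_t/2 = 0, [st,s] = E_t/2 = 0, [st,t] = G_s/2 = 19/3, [tt,s] = F_t - G_s/2 = -19/3, [tt,t] = G_t/2 = 0
Gamma^s_ij = (G*[ij,s] - F*[ij,t])/(EG - F^2), Gamma^t_ij = (E*[ij,t] - F*[ij,s])/(EG - F^2)
Gamma_sss = -60/241, Gamma_sst = 0, Gamma_stt = -304/723, Gamma_tss = 0, Gamma_tst = 3/19, Gamma_ttt = 0
X = (-1/2, 1/8), Y = (-121/96, -5/12) at the point


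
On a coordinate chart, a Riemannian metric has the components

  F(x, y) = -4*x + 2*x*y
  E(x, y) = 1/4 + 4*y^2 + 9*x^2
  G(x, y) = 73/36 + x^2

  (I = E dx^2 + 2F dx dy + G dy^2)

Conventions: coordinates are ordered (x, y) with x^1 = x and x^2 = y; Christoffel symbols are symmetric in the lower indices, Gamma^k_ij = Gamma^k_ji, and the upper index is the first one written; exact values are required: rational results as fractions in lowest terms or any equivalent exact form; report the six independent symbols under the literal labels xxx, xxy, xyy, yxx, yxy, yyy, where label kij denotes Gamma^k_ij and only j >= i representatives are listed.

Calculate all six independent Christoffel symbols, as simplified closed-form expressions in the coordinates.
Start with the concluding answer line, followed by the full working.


Answer: Gamma_xxx = (1296*x^3 + 576*x*y^2 + 324*x)/(1296*x^4 + 2304*x^2*y + 360*x^2 + 1168*y^2 + 73), Gamma_xxy = (288*x^2*y + 576*x^2 + 1168*y)/(1296*x^4 + 2304*x^2*y + 360*x^2 + 1168*y^2 + 73), Gamma_xyy = (144*x^3 + 292*x)/(1296*x^4 + 2304*x^2*y + 360*x^2 + 1168*y^2 + 73), Gamma_yxx = (-5184*x^2*y - 1152*y^3 - 2304*y^2 - 72*y - 144)/(1296*x^4 + 2304*x^2*y + 360*x^2 + 1168*y^2 + 73), Gamma_yxy = (1296*x^3 - 576*x*y^2 + 2304*x*y + 36*x)/(1296*x^4 + 2304*x^2*y + 360*x^2 + 1168*y^2 + 73), Gamma_yyy = (-288*x^2*y + 576*x^2)/(1296*x^4 + 2304*x^2*y + 360*x^2 + 1168*y^2 + 73)

E = 1/4 + 4*y^2 + 9*x^2; F = -4*x + 2*x*y; G = 73/36 + x^2
Gamma^k_ij = (1/2) g^{kl} (d_i g_jl + d_j g_il - d_l g_ij), with g^inv = (1/(EG-F^2)) [[G, -F], [-F, E]]
first partials: E_x = 18*x, E_y = 8*y, F_x = -4 + 2*y, F_y = 2*x, G_x = 2*x, G_y = 0
D = EG - F^2 = 73/144 + (73/9)*y^2 + (5/2)*x^2 + 16*x^2*y + 9*x^4
expanded: Gamma^x_xx = (G E_x - 2F F_x + F E_y)/(2D), Gamma^x_xy = (G E_y - F G_x)/(2D), Gamma^x_yy = (2G F_y - G G_x - F G_y)/(2D), Gamma^y_xx = (2E F_x - E E_y - F E_x)/(2D), Gamma^y_xy = (E G_x - F E_y)/(2D), Gamma^y_yy = (E G_y - 2F F_y + F G_x)/(2D); substitute and cancel common factors


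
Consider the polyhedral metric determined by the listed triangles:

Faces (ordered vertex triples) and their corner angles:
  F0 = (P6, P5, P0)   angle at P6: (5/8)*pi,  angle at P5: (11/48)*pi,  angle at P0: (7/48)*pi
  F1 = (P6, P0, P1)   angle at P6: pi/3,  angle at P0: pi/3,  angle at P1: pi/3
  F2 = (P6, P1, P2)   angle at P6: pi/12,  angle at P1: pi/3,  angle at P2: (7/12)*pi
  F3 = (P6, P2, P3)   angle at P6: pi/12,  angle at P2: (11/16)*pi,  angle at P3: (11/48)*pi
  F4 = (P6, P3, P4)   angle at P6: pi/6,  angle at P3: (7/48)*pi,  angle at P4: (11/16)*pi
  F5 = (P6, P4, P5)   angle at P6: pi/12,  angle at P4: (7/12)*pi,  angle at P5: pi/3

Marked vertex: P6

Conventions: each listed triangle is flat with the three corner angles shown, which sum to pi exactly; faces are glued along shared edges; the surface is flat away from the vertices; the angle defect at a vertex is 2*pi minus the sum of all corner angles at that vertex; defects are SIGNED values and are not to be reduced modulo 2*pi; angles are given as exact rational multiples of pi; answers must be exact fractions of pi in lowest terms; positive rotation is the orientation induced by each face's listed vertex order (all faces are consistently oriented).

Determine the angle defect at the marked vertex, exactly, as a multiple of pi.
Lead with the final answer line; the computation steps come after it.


Answer: defect(P6) = (5/8)*pi

Sum of corner angles at P6: (11/8)*pi
defect = 2*pi - (11/8)*pi


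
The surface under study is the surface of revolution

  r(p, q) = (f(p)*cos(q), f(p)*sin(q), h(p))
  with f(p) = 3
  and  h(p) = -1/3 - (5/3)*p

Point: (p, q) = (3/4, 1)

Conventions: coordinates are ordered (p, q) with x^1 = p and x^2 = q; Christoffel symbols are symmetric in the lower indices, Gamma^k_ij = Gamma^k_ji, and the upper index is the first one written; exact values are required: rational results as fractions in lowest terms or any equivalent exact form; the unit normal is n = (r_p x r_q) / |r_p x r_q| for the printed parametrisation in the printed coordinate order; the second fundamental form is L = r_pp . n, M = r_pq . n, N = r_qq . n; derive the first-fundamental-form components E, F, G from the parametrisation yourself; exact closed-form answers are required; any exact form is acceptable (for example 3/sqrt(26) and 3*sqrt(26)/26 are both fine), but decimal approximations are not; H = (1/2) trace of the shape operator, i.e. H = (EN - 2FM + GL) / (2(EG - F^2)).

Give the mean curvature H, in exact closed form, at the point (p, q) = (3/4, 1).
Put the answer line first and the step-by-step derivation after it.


Answer: H = -1/6

f = 3, f' = 0, f'' = 0, h' = -5/3, h'' = 0
E = 25/9, F = 0, G = 9; answer radicand W^2 = 25/9
unnormalised second-form numerators: l = 0, m = 0, n = -5; L = l/sqrt(25/9), and similarly M = m/sqrt(W^2), N = n/sqrt(W^2)
H = (E*n - 2*F*m + G*l) / (2*(EG - F^2)*sqrt(W^2)); E*n - 2*F*m + G*l = -125/9, EG - F^2 = 25, so H = (-5/18)/sqrt(25/9)


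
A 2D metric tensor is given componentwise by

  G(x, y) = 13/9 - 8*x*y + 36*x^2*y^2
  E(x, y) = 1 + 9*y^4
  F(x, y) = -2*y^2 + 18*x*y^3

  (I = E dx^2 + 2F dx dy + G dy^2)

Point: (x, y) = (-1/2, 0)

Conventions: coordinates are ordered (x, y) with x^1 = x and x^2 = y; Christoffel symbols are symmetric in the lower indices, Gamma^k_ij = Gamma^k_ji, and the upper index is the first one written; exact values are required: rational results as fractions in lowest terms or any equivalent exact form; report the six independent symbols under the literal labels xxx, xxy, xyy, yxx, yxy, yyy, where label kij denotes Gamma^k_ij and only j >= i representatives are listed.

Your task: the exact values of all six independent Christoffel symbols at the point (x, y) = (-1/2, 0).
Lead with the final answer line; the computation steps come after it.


Answer: Gamma_xxx = 0, Gamma_xxy = 0, Gamma_xyy = 0, Gamma_yxx = 0, Gamma_yxy = 0, Gamma_yyy = 18/13

E = 1, F = 0, G = 13/9 at the point
E_x = 0, E_y = 0, F_x = 0, F_y = 0, G_x = 0, G_y = 4
EG - F^2 = 13/9;  g^inv = (9/13) * [[13/9, 0], [0, 1]]
first-kind symbols [ij,l] = (1/2)(d_i g_jl + d_j g_il - d_l g_ij): [xx,x] = E_x/2 = 0, [xx,y] = F_x - E_y/2 = 0, [xy,x] = E_y/2 = 0, [xy,y] = G_x/2 = 0, [yy,x] = F_y - G_x/2 = 0, [yy,y] = G_y/2 = 2
Gamma^x_ij = (G*[ij,x] - F*[ij,y])/(EG - F^2), Gamma^y_ij = (E*[ij,y] - F*[ij,x])/(EG - F^2)


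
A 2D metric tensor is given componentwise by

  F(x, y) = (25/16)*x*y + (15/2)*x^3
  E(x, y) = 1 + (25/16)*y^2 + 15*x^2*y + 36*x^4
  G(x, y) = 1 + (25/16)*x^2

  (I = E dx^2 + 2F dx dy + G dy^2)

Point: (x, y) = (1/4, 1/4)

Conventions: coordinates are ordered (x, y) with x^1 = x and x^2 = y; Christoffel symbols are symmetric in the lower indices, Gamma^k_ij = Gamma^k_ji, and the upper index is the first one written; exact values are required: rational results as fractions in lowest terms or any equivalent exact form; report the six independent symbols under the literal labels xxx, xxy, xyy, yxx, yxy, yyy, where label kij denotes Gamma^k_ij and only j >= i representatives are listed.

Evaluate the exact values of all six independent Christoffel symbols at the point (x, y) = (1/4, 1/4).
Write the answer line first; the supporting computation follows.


Answer: Gamma_xxx = 88/67, Gamma_xxy = 110/201, Gamma_xyy = 0, Gamma_yxx = 40/67, Gamma_yxy = 50/201, Gamma_yyy = 0

E = 377/256, F = 55/256, G = 281/256 at the point
E_x = 33/8, E_y = 55/32, F_x = 115/64, F_y = 25/64, G_x = 25/32, G_y = 0
EG - F^2 = 201/128;  g^inv = (128/201) * [[281/256, -55/256], [-55/256, 377/256]]
first-kind symbols [ij,l] = (1/2)(d_i g_jl + d_j g_il - d_l g_ij): [xx,x] = E_x/2 = 33/16, [xx,y] = F_x - E_y/2 = 15/16, [xy,x] = E_y/2 = 55/64, [xy,y] = G_x/2 = 25/64, [yy,x] = F_y - G_x/2 = 0, [yy,y] = G_y/2 = 0
Gamma^x_ij = (G*[ij,x] - F*[ij,y])/(EG - F^2), Gamma^y_ij = (E*[ij,y] - F*[ij,x])/(EG - F^2)


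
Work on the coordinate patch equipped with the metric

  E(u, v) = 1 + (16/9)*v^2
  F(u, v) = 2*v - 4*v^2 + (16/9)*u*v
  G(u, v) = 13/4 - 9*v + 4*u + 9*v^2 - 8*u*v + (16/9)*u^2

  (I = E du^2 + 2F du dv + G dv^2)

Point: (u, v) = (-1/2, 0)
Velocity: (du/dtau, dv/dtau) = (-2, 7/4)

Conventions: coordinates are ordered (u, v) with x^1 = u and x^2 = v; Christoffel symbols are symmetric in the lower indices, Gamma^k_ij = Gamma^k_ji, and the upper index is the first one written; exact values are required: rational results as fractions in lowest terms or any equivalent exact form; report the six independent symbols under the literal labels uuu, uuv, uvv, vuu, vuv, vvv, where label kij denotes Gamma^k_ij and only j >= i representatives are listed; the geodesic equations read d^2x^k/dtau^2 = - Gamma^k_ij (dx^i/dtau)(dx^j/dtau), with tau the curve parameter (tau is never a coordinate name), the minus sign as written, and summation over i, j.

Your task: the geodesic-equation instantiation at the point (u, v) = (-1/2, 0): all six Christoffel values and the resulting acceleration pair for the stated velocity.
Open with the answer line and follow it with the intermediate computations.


Answer: Gamma_uuu = 0, Gamma_uuv = 0, Gamma_uvv = 0, Gamma_vuu = 0, Gamma_vuv = 40/61, Gamma_vvv = -90/61; accelerations (d^2u/dtau^2, d^2v/dtau^2) = (0, 4445/488)

E = 1, F = 0, G = 61/36 at the point
E_u = 0, E_v = 0, F_u = 0, F_v = 10/9, G_u = 20/9, G_v = -5
EG - F^2 = 61/36;  g^inv = (36/61) * [[61/36, 0], [0, 1]]
first-kind symbols [ij,l] = (1/2)(d_i g_jl + d_j g_il - d_l g_ij): [uu,u] = E_u/2 = 0, [uu,v] = F_u - E_v/2 = 0, [uv,u] = E_v/2 = 0, [uv,v] = G_u/2 = 10/9, [vv,u] = F_v - G_u/2 = 0, [vv,v] = G_v/2 = -5/2
Gamma^u_ij = (G*[ij,u] - F*[ij,v])/(EG - F^2), Gamma^v_ij = (E*[ij,v] - F*[ij,u])/(EG - F^2)
Gamma_uuu = 0, Gamma_uuv = 0, Gamma_uvv = 0, Gamma_vuu = 0, Gamma_vuv = 40/61, Gamma_vvv = -90/61
d^2u/dtau^2 = -(Gamma_uuu*(-2)^2 + 2*Gamma_uuv*(-2)*(7/4) + Gamma_uvv*(7/4)^2) = 0
d^2v/dtau^2 = -(Gamma_vuu*(-2)^2 + 2*Gamma_vuv*(-2)*(7/4) + Gamma_vvv*(7/4)^2) = 4445/488


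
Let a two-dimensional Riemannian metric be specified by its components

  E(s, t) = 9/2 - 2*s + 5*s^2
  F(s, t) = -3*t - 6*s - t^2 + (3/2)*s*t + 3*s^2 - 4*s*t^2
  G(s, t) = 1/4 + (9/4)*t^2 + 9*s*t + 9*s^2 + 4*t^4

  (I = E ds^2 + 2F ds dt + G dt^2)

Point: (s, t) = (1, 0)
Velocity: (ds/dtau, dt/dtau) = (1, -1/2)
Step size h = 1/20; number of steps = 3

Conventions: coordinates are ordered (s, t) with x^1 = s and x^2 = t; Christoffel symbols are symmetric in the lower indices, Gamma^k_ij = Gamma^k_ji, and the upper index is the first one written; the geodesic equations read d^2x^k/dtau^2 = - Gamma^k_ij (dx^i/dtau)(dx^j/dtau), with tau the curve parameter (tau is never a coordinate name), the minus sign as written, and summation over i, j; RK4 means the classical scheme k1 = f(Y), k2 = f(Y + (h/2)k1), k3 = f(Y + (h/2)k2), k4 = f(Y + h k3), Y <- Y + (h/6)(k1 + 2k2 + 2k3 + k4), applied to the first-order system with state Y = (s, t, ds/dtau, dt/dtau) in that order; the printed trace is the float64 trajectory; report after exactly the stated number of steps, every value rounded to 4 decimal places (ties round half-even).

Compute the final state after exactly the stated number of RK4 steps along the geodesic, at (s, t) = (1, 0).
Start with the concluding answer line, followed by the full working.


Answer: s = 1.1503, t = -0.0665, ds/dtau = 0.9954, dt/dtau = -0.3969

f(Y) = (ds/dtau, dt/dtau, -Gamma^s_ij Y'^i Y'^j, -Gamma^t_ij Y'^i Y'^j) with the Gammas evaluated at the stage position; h = 0.050000; intermediate values shown to 6 dp
step 0: s = 1.0000, t = 0.0000, ds/dtau = 1.0000, dt/dtau = -0.5000
step 1:
  k1: at (s, t) = (1.000000, 0.000000), (ds/dtau, dt/dtau) = (1.000000, -0.500000); Gamma_sss = 0.612836, Gamma_sst = 0.447205, Gamma_stt = -1.385093, Gamma_tss = 0.198758, Gamma_tst = 1.118012, Gamma_ttt = 0.037267; k1 = (1.000000, -0.500000, 0.180642, 0.909938)
  k2: at (s, t) = (1.025000, -0.012500), (ds/dtau, dt/dtau) = (1.004516, -0.477252); Gamma_sss = 0.614686, Gamma_sst = 0.420482, Gamma_stt = -1.339720, Gamma_tss = 0.204656, Gamma_tst = 1.086688, Gamma_ttt = 0.061636; k2 = (1.004516, -0.477252, 0.088060, 0.821384)
  k3: at (s, t) = (1.025113, -0.011931), (ds/dtau, dt/dtau) = (1.002202, -0.479465); Gamma_sss = 0.614733, Gamma_sst = 0.420359, Gamma_stt = -1.340871, Gamma_tss = 0.204728, Gamma_tst = 1.086230, Gamma_ttt = 0.061315; k3 = (1.002202, -0.479465, 0.094789, 0.824187)
  k4: at (s, t) = (1.050110, -0.023973), (ds/dtau, dt/dtau) = (1.004739, -0.458791); Gamma_sss = 0.615561, Gamma_sst = 0.395457, Gamma_stt = -1.298087, Gamma_tss = 0.209589, Gamma_tst = 1.056775, Gamma_ttt = 0.083164; k4 = (1.004739, -0.458791, 0.016407, 0.745188)
  Y <- Y + (h/6)(k1 + 2k2 + 2k3 + k4): s = 1.0502, t = -0.0239, ds/dtau = 1.0047, dt/dtau = -0.4588
step 2:
  k1: at (s, t) = (1.050151, -0.023935), (ds/dtau, dt/dtau) = (1.004690, -0.458781); Gamma_sss = 0.615565, Gamma_sst = 0.395416, Gamma_stt = -1.298140, Gamma_tss = 0.209600, Gamma_tst = 1.056699, Gamma_ttt = 0.083162; k1 = (1.004690, -0.458781, 0.016401, 0.745060)
  k2: at (s, t) = (1.075269, -0.035405), (ds/dtau, dt/dtau) = (1.005100, -0.440155); Gamma_sss = 0.615514, Gamma_sst = 0.372050, Gamma_stt = -1.257957, Gamma_tss = 0.213593, Gamma_tst = 1.028703, Gamma_ttt = 0.102716; k2 = (1.005100, -0.440155, -0.048907, 0.674517)
  k3: at (s, t) = (1.075279, -0.034939), (ds/dtau, dt/dtau) = (1.003467, -0.441918); Gamma_sss = 0.615535, Gamma_sst = 0.372017, Gamma_stt = -1.258907, Gamma_tss = 0.213618, Gamma_tst = 1.028461, Gamma_ttt = 0.102449; k3 = (1.003467, -0.441918, -0.044014, 0.677034)
  k4: at (s, t) = (1.100325, -0.046031), (ds/dtau, dt/dtau) = (1.002489, -0.424929); Gamma_sss = 0.614695, Gamma_sst = 0.350217, Gamma_stt = -1.220866, Gamma_tss = 0.216804, Gamma_tst = 1.002126, Gamma_ttt = 0.119981; k4 = (1.002489, -0.424929, -0.098938, 0.614236)
  Y <- Y + (h/6)(k1 + 2k2 + 2k3 + k4): s = 1.1004, t = -0.0460, ds/dtau = 1.0025, dt/dtau = -0.4249
step 3:
  k1: at (s, t) = (1.100354, -0.046001), (ds/dtau, dt/dtau) = (1.002453, -0.424928); Gamma_sss = 0.614695, Gamma_sst = 0.350190, Gamma_stt = -1.220909, Gamma_tss = 0.216809, Gamma_tst = 1.002075, Gamma_ttt = 0.119977; k1 = (1.002453, -0.424928, -0.098923, 0.614171)
  k2: at (s, t) = (1.125415, -0.056624), (ds/dtau, dt/dtau) = (0.999980, -0.409574); Gamma_sss = 0.613174, Gamma_sst = 0.329742, Gamma_stt = -1.185027, Gamma_tss = 0.219312, Gamma_tst = 0.977095, Gamma_ttt = 0.135659; k2 = (0.999980, -0.409574, -0.144259, 0.558308)
  k3: at (s, t) = (1.125354, -0.056240), (ds/dtau, dt/dtau) = (0.998847, -0.410970); Gamma_sss = 0.613188, Gamma_sst = 0.329763, Gamma_stt = -1.185817, Gamma_tss = 0.219316, Gamma_tst = 0.976989, Gamma_ttt = 0.135444; k3 = (0.998847, -0.410970, -0.140762, 0.560414)
  k4: at (s, t) = (1.150296, -0.066549), (ds/dtau, dt/dtau) = (0.995415, -0.396907); Gamma_sss = 0.611077, Gamma_sst = 0.310658, Gamma_stt = -1.151728, Gamma_tss = 0.221206, Gamma_tst = 0.953462, Gamma_ttt = 0.149501; k4 = (0.995415, -0.396907, -0.178574, 0.510667)
  Y <- Y + (h/6)(k1 + 2k2 + 2k3 + k4): s = 1.1503, t = -0.0665, ds/dtau = 0.9954, dt/dtau = -0.3969


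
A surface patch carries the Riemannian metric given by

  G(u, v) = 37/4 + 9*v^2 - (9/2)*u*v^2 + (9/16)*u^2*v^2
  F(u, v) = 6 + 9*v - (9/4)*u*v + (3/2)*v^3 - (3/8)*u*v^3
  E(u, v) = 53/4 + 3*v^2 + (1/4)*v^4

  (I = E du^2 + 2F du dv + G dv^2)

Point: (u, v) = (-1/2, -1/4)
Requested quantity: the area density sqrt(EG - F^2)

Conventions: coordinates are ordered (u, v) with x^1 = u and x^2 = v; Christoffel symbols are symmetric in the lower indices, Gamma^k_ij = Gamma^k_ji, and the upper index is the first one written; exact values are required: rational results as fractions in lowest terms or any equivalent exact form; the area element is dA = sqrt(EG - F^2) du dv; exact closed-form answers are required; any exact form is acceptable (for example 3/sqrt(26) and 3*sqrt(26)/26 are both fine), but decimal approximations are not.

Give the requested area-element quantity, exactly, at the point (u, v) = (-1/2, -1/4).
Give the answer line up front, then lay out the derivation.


Answer: sqrt(EG - F^2) = 3*sqrt(55534)/64

E = 13761/1024, F = 3525/1024, G = 10201/1024; EG - F^2 = 249903/2048
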